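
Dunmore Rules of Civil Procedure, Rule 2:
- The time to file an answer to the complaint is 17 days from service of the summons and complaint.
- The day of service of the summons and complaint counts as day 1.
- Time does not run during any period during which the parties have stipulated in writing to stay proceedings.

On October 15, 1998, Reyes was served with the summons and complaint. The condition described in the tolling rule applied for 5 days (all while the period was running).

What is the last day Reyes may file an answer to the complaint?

November 5, 1998

Counting October 15, 1998 as day 1, day 17 is October 31, 1998.
Tolling adds 5 days: October 31, 1998 + 5 days = November 5, 1998.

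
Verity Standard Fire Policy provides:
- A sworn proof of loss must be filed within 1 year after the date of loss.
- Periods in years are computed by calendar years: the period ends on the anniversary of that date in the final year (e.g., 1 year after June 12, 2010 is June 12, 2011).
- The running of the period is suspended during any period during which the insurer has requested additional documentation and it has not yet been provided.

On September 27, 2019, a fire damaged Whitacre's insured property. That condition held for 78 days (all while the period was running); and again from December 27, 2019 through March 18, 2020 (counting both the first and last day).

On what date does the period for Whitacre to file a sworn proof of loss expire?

March 7, 2021

1 year after September 27, 2019 is September 27, 2020.
Tolling adds 78 days: September 27, 2020 + 78 days = December 14, 2020.
From December 27, 2019 through March 18, 2020 inclusive is 83 days; tolling adds 83 days: December 14, 2020 + 83 days = March 7, 2021.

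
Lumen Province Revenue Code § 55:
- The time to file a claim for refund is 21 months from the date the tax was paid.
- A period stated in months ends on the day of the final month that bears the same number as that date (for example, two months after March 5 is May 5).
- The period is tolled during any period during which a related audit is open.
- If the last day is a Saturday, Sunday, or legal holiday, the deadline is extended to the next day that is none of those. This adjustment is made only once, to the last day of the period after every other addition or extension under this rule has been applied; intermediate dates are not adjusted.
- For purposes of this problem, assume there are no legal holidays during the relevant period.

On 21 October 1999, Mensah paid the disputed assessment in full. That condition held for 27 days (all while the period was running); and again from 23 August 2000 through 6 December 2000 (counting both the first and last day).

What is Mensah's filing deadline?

December 3, 2001

21 months after 21 October 1999 is July 21, 2001.
Tolling adds 27 days: July 21, 2001 + 27 days = August 17, 2001.
From August 23, 2000 through December 6, 2000 inclusive is 106 days; tolling adds 106 days: August 17, 2001 + 106 days = December 1, 2001.
December 1, 2001 is Saturday; December 2, 2001 is Sunday. The next qualifying day is December 3, 2001.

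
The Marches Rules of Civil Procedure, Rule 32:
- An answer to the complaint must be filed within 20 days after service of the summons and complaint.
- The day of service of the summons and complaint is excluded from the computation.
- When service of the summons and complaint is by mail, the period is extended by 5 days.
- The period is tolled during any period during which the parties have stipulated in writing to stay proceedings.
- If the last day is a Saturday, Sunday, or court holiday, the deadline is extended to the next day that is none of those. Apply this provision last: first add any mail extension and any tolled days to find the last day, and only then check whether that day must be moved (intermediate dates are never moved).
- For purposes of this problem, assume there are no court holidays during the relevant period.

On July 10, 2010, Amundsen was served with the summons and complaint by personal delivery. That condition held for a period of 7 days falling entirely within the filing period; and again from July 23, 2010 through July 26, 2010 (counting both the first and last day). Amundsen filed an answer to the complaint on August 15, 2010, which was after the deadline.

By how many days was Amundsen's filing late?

20 days after July 10, 2010 is July 30, 2010.
Service was not by mail, so no mail extension applies.
Tolling adds 7 days: July 30, 2010 + 7 days = August 6, 2010.
From July 23, 2010 through July 26, 2010 inclusive is 4 days; tolling adds 4 days: August 6, 2010 + 4 days = August 10, 2010.
August 10, 2010 is a Tuesday and not a court holiday, so no extension applies.
The deadline is August 10, 2010; from August 10, 2010 to August 15, 2010 is 5 days.

5 days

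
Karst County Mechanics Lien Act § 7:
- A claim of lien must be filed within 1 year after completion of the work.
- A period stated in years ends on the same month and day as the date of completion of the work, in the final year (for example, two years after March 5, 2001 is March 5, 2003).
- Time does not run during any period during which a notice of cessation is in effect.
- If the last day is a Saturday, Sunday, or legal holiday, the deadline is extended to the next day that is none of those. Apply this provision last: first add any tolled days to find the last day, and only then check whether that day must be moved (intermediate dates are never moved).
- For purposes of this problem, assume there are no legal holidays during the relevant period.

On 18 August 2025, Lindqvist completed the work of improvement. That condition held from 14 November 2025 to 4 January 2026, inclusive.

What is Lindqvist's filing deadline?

1 year after 18 August 2025 is August 18, 2026.
From November 14, 2025 through January 4, 2026 inclusive is 52 days; tolling adds 52 days: August 18, 2026 + 52 days = October 9, 2026.
October 9, 2026 is a Friday and not a legal holiday, so no extension applies.

October 9, 2026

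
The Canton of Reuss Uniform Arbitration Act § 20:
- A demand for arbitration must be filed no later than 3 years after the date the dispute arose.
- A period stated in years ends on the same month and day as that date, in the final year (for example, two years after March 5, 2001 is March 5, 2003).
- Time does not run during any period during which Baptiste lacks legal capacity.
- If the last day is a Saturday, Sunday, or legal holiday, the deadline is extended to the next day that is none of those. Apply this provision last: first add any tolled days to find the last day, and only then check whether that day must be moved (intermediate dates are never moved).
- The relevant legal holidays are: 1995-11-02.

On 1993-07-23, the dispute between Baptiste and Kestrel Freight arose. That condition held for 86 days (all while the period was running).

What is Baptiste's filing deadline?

October 17, 1996

3 years after 1993-07-23 is July 23, 1996.
Tolling adds 86 days: July 23, 1996 + 86 days = October 17, 1996.
October 17, 1996 is a Thursday and not a legal holiday, so no extension applies.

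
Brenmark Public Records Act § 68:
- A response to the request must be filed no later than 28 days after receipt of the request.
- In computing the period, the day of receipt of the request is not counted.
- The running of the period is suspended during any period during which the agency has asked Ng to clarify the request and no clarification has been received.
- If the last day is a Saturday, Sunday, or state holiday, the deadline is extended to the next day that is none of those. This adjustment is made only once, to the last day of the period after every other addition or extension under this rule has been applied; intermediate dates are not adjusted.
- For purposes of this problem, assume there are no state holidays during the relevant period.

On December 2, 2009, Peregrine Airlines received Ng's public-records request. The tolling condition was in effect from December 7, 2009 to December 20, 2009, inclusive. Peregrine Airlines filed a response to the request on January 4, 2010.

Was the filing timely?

28 days after December 2, 2009 is December 30, 2009.
From December 7, 2009 through December 20, 2009 inclusive is 14 days; tolling adds 14 days: December 30, 2009 + 14 days = January 13, 2010.
January 13, 2010 is a Wednesday and not a state holiday, so no extension applies.
The deadline is January 13, 2010; the filing on January 4, 2010 is on or before that date.

Yes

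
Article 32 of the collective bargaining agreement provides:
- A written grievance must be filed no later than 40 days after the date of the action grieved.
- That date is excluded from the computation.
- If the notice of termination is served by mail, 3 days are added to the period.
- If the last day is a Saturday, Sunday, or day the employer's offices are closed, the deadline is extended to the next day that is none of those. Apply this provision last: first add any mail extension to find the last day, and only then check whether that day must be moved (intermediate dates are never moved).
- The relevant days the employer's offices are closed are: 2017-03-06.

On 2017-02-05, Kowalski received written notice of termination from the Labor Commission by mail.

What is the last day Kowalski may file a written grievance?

40 days after 2017-02-05 is March 17, 2017.
Service was by mail, adding 3 days: March 17, 2017 + 3 days = March 20, 2017.
March 20, 2017 is a Monday and not a day the employer's offices are closed, so no extension applies.

March 20, 2017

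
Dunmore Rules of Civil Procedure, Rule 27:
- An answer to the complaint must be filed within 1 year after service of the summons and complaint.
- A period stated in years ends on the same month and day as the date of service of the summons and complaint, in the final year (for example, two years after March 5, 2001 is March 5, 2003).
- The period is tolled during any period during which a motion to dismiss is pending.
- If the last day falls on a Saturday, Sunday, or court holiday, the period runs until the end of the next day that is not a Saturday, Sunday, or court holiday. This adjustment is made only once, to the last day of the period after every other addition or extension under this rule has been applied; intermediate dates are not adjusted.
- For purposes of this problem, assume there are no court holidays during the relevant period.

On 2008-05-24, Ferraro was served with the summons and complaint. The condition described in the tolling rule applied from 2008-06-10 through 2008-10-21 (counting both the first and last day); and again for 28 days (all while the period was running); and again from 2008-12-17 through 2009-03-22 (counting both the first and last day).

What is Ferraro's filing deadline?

1 year after 2008-05-24 is May 24, 2009.
From June 10, 2008 through October 21, 2008 inclusive is 134 days; tolling adds 134 days: May 24, 2009 + 134 days = October 5, 2009.
Tolling adds 28 days: October 5, 2009 + 28 days = November 2, 2009.
From December 17, 2008 through March 22, 2009 inclusive is 96 days; tolling adds 96 days: November 2, 2009 + 96 days = February 6, 2010.
February 6, 2010 is Saturday; February 7, 2010 is Sunday. The next qualifying day is February 8, 2010.

February 8, 2010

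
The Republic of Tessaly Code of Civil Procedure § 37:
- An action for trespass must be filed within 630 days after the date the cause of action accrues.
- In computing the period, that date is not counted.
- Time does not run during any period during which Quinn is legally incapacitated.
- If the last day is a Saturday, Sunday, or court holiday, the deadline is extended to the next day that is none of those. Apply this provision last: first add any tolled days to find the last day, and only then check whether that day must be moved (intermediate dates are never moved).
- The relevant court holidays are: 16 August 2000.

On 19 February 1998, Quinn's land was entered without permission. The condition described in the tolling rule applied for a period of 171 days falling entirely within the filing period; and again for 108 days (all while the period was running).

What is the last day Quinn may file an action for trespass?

630 days after 19 February 1998 is November 11, 1999.
Tolling adds 171 days: November 11, 1999 + 171 days = April 30, 2000.
Tolling adds 108 days: April 30, 2000 + 108 days = August 16, 2000.
August 16, 2000 is a listed holiday. The next qualifying day is August 17, 2000.

August 17, 2000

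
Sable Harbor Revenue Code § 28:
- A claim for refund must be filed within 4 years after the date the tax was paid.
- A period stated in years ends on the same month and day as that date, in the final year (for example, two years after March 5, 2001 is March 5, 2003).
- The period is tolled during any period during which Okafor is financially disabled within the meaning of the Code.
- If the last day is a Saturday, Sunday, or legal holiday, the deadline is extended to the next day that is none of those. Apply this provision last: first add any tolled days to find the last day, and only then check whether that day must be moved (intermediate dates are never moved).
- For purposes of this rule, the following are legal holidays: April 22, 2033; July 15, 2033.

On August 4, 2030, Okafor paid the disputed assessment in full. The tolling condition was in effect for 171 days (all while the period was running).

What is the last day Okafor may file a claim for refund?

January 22, 2035

4 years after August 4, 2030 is August 4, 2034.
Tolling adds 171 days: August 4, 2034 + 171 days = January 22, 2035.
January 22, 2035 is a Monday and not a legal holiday, so no extension applies.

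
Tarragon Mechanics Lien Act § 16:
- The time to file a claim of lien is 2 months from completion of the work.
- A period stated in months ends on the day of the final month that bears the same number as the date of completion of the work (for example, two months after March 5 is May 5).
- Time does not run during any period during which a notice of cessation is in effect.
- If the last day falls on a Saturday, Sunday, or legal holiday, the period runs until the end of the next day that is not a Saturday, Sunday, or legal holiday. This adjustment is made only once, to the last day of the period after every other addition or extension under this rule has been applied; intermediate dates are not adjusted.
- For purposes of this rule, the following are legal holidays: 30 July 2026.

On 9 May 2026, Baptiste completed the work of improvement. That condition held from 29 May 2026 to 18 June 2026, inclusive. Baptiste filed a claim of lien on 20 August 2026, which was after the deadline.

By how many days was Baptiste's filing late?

2 months after 9 May 2026 is July 9, 2026.
From May 29, 2026 through June 18, 2026 inclusive is 21 days; tolling adds 21 days: July 9, 2026 + 21 days = July 30, 2026.
July 30, 2026 is a listed holiday. The next qualifying day is July 31, 2026.
The deadline is July 31, 2026; from July 31, 2026 to August 20, 2026 is 20 days.

20 days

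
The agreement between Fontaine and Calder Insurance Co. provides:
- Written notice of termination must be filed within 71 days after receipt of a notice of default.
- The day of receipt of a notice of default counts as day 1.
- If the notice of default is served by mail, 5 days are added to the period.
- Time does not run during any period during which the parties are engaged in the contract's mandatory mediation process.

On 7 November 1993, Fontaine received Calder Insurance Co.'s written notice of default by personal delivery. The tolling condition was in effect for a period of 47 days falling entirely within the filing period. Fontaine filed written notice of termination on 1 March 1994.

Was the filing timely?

Yes

Counting 7 November 1993 as day 1, day 71 is January 16, 1994.
Service was not by mail, so no mail extension applies.
Tolling adds 47 days: January 16, 1994 + 47 days = March 4, 1994.
The deadline is March 4, 1994; the filing on March 1, 1994 is on or before that date.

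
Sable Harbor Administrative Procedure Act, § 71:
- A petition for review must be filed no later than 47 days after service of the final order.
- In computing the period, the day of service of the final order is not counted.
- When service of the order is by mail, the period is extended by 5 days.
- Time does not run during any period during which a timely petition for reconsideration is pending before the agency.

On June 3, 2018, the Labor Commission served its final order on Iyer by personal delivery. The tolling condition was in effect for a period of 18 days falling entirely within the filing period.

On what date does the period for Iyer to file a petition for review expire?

August 7, 2018

47 days after June 3, 2018 is July 20, 2018.
Service was not by mail, so no mail extension applies.
Tolling adds 18 days: July 20, 2018 + 18 days = August 7, 2018.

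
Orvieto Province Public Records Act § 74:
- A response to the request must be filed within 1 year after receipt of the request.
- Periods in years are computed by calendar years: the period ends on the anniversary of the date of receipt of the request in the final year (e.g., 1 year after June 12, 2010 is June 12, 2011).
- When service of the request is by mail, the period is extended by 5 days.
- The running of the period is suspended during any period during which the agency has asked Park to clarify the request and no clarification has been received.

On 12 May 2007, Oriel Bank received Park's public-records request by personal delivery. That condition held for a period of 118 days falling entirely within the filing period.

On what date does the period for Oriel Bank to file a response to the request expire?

1 year after 12 May 2007 is May 12, 2008.
Service was not by mail, so no mail extension applies.
Tolling adds 118 days: May 12, 2008 + 118 days = September 7, 2008.

September 7, 2008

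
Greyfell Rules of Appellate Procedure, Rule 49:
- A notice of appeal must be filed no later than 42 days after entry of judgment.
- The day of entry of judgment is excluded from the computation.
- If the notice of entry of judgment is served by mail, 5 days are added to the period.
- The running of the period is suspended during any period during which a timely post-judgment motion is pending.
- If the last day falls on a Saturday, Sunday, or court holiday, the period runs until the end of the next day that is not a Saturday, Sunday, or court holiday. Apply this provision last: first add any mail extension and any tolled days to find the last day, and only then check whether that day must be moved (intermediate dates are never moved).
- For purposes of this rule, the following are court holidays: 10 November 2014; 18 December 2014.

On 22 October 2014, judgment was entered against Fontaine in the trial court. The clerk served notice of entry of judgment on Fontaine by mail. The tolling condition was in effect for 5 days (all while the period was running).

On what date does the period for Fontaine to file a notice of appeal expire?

42 days after 22 October 2014 is December 3, 2014.
Service was by mail, adding 5 days: December 3, 2014 + 5 days = December 8, 2014.
Tolling adds 5 days: December 8, 2014 + 5 days = December 13, 2014.
December 13, 2014 is Saturday; December 14, 2014 is Sunday. The next qualifying day is December 15, 2014.

December 15, 2014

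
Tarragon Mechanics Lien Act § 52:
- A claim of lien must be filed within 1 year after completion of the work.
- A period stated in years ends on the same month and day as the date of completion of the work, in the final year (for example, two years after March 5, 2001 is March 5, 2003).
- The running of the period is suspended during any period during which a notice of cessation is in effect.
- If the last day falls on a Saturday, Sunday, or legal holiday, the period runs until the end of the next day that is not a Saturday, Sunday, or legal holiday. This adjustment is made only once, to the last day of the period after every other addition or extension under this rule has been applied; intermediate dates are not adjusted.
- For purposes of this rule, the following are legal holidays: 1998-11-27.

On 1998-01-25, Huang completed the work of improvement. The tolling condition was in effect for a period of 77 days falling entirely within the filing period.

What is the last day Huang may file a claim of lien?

April 12, 1999

1 year after 1998-01-25 is January 25, 1999.
Tolling adds 77 days: January 25, 1999 + 77 days = April 12, 1999.
April 12, 1999 is a Monday and not a legal holiday, so no extension applies.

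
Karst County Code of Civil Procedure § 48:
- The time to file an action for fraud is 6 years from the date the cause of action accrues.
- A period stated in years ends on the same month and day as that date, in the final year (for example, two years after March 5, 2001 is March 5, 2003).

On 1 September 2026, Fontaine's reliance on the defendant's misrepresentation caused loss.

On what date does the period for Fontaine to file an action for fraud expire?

September 1, 2032

6 years after 1 September 2026 is September 1, 2032.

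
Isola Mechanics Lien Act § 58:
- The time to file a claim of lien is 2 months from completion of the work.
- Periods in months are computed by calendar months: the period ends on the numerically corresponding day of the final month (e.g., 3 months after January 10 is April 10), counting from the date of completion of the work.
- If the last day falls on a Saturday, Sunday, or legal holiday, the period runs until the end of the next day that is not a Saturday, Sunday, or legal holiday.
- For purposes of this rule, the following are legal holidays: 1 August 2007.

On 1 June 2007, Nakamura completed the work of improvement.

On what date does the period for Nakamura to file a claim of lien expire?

2 months after 1 June 2007 is August 1, 2007.
August 1, 2007 is a listed holiday. The next qualifying day is August 2, 2007.

August 2, 2007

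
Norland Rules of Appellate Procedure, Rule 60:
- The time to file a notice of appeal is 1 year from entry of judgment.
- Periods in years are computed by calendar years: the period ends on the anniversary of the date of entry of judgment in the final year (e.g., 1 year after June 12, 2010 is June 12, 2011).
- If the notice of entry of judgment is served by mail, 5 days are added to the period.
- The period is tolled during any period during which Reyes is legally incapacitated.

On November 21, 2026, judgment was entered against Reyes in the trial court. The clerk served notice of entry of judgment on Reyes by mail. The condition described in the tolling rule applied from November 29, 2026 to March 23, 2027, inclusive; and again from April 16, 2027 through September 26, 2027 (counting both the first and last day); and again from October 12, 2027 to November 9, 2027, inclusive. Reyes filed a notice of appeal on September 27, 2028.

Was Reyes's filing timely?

Yes

1 year after November 21, 2026 is November 21, 2027.
Service was by mail, adding 5 days: November 21, 2027 + 5 days = November 26, 2027.
From November 29, 2026 through March 23, 2027 inclusive is 115 days; tolling adds 115 days: November 26, 2027 + 115 days = March 20, 2028.
From April 16, 2027 through September 26, 2027 inclusive is 164 days; tolling adds 164 days: March 20, 2028 + 164 days = August 31, 2028.
From October 12, 2027 through November 9, 2027 inclusive is 29 days; tolling adds 29 days: August 31, 2028 + 29 days = September 29, 2028.
The deadline is September 29, 2028; the filing on September 27, 2028 is on or before that date.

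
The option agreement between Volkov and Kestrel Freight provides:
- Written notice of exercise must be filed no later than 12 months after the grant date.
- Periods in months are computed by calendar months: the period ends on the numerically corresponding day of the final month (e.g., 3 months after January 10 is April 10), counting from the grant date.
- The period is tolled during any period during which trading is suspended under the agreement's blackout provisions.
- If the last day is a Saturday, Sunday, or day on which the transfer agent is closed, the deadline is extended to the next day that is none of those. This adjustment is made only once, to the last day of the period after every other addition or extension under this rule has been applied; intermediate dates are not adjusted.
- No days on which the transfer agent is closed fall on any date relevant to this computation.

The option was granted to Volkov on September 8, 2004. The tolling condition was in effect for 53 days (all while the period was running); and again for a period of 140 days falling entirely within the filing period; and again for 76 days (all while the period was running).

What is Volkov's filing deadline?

12 months after September 8, 2004 is September 8, 2005.
Tolling adds 53 days: September 8, 2005 + 53 days = October 31, 2005.
Tolling adds 140 days: October 31, 2005 + 140 days = March 20, 2006.
Tolling adds 76 days: March 20, 2006 + 76 days = June 4, 2006.
June 4, 2006 is Sunday. The next qualifying day is June 5, 2006.

June 5, 2006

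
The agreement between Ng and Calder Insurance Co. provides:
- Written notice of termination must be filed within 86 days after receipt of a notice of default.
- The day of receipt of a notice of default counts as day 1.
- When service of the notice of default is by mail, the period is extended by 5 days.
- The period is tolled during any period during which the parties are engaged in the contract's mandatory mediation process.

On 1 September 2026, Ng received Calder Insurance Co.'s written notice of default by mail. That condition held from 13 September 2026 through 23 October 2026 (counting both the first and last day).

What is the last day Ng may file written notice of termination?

Counting 1 September 2026 as day 1, day 86 is November 25, 2026.
Service was by mail, adding 5 days: November 25, 2026 + 5 days = November 30, 2026.
From September 13, 2026 through October 23, 2026 inclusive is 41 days; tolling adds 41 days: November 30, 2026 + 41 days = January 10, 2027.

January 10, 2027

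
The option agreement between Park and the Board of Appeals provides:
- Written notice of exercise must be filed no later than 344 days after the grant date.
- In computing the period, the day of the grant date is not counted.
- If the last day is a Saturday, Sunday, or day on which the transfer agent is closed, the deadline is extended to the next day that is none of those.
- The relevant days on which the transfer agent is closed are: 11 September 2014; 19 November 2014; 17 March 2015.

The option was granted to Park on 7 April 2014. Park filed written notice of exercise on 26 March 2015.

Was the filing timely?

No

344 days after 7 April 2014 is March 17, 2015.
March 17, 2015 is a listed holiday. The next qualifying day is March 18, 2015.
The deadline is March 18, 2015; the filing on March 26, 2015 is after that date.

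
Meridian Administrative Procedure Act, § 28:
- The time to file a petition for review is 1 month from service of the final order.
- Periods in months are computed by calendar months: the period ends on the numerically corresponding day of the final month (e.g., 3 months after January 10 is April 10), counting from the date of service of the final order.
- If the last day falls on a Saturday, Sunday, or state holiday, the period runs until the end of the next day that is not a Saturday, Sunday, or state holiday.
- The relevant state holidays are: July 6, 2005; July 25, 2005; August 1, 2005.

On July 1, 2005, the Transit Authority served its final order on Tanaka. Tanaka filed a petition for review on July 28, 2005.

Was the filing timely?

Yes

1 month after July 1, 2005 is August 1, 2005.
August 1, 2005 is a listed holiday. The next qualifying day is August 2, 2005.
The deadline is August 2, 2005; the filing on July 28, 2005 is on or before that date.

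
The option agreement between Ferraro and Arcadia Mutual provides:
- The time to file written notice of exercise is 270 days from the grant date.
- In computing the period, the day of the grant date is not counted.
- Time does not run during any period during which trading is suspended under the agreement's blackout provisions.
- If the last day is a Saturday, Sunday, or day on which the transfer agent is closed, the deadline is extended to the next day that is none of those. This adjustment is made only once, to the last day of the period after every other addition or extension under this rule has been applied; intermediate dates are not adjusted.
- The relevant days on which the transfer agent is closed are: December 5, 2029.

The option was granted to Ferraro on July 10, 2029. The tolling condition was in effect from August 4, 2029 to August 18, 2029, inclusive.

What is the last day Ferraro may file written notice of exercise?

April 22, 2030

270 days after July 10, 2029 is April 6, 2030.
From August 4, 2029 through August 18, 2029 inclusive is 15 days; tolling adds 15 days: April 6, 2030 + 15 days = April 21, 2030.
April 21, 2030 is Sunday. The next qualifying day is April 22, 2030.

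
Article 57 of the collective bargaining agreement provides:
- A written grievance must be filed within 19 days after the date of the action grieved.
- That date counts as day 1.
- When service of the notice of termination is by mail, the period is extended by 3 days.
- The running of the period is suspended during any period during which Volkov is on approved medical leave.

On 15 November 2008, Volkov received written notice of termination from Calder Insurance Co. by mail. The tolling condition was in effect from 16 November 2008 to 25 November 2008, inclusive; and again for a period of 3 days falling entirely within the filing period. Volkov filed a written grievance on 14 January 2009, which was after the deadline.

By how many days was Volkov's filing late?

Counting 15 November 2008 as day 1, day 19 is December 3, 2008.
Service was by mail, adding 3 days: December 3, 2008 + 3 days = December 6, 2008.
From November 16, 2008 through November 25, 2008 inclusive is 10 days; tolling adds 10 days: December 6, 2008 + 10 days = December 16, 2008.
Tolling adds 3 days: December 16, 2008 + 3 days = December 19, 2008.
The deadline is December 19, 2008; from December 19, 2008 to January 14, 2009 is 26 days.

26 days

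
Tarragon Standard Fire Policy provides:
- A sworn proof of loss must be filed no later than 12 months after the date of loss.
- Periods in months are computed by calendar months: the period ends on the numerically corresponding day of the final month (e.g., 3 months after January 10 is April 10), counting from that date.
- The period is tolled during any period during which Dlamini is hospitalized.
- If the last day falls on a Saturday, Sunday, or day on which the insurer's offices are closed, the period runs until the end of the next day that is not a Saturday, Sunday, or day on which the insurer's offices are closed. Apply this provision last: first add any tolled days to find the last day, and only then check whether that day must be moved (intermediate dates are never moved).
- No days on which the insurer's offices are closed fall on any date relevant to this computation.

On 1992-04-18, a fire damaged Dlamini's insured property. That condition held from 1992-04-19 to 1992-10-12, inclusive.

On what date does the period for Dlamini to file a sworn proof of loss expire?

12 months after 1992-04-18 is April 18, 1993.
From April 19, 1992 through October 12, 1992 inclusive is 177 days; tolling adds 177 days: April 18, 1993 + 177 days = October 12, 1993.
October 12, 1993 is a Tuesday and not a day on which the insurer's offices are closed, so no extension applies.

October 12, 1993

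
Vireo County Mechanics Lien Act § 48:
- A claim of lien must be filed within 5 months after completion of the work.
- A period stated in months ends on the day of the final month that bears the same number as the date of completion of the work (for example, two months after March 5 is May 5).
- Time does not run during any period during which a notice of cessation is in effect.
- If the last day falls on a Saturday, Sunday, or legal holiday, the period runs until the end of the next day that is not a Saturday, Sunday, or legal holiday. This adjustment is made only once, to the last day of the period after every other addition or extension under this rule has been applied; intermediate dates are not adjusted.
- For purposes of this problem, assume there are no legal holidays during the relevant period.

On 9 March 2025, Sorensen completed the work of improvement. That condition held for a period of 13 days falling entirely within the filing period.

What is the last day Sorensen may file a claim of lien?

5 months after 9 March 2025 is August 9, 2025.
Tolling adds 13 days: August 9, 2025 + 13 days = August 22, 2025.
August 22, 2025 is a Friday and not a legal holiday, so no extension applies.

August 22, 2025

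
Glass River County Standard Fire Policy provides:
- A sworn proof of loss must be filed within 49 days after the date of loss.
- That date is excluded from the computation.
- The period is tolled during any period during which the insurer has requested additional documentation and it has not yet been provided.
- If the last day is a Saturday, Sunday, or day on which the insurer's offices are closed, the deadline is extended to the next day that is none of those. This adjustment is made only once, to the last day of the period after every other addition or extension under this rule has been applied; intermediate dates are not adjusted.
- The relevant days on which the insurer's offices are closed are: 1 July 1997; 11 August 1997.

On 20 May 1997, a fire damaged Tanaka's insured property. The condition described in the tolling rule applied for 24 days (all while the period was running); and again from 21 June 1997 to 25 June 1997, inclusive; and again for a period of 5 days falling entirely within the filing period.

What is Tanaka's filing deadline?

49 days after 20 May 1997 is July 8, 1997.
Tolling adds 24 days: July 8, 1997 + 24 days = August 1, 1997.
From June 21, 1997 through June 25, 1997 inclusive is 5 days; tolling adds 5 days: August 1, 1997 + 5 days = August 6, 1997.
Tolling adds 5 days: August 6, 1997 + 5 days = August 11, 1997.
August 11, 1997 is a listed holiday. The next qualifying day is August 12, 1997.

August 12, 1997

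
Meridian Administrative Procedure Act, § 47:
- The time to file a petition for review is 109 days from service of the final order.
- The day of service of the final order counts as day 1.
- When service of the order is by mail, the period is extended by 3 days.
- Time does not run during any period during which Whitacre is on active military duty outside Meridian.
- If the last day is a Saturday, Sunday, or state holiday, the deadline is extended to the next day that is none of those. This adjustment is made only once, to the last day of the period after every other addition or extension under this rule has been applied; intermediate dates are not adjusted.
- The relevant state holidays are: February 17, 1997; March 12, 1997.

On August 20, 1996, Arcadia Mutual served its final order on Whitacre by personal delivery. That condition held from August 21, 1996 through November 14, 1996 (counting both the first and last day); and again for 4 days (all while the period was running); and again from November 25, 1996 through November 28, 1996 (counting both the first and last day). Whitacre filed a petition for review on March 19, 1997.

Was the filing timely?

No

Counting August 20, 1996 as day 1, day 109 is December 6, 1996.
Service was not by mail, so no mail extension applies.
From August 21, 1996 through November 14, 1996 inclusive is 86 days; tolling adds 86 days: December 6, 1996 + 86 days = March 2, 1997.
Tolling adds 4 days: March 2, 1997 + 4 days = March 6, 1997.
From November 25, 1996 through November 28, 1996 inclusive is 4 days; tolling adds 4 days: March 6, 1997 + 4 days = March 10, 1997.
March 10, 1997 is a Monday and not a state holiday, so no extension applies.
The deadline is March 10, 1997; the filing on March 19, 1997 is after that date.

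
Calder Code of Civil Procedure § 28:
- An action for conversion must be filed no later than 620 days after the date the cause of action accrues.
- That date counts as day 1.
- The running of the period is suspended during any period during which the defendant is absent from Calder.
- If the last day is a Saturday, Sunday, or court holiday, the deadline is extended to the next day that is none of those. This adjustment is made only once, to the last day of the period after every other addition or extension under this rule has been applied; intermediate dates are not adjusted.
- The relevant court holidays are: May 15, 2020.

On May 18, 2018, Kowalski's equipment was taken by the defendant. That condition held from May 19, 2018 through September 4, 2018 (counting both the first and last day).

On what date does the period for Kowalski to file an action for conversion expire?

Counting May 18, 2018 as day 1, day 620 is January 27, 2020.
From May 19, 2018 through September 4, 2018 inclusive is 109 days; tolling adds 109 days: January 27, 2020 + 109 days = May 15, 2020.
May 15, 2020 is a listed holiday; May 16, 2020 is Saturday; May 17, 2020 is Sunday. The next qualifying day is May 18, 2020.

May 18, 2020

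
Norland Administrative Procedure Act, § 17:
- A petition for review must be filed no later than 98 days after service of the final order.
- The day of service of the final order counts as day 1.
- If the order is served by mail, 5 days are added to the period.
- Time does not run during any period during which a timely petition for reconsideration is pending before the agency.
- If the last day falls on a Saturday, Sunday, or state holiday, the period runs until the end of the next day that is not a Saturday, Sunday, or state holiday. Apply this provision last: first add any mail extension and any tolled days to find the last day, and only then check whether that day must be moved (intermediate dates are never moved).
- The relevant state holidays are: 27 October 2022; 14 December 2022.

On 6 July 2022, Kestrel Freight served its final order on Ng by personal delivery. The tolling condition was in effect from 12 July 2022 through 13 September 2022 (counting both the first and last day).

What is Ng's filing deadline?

December 15, 2022

Counting 6 July 2022 as day 1, day 98 is October 11, 2022.
Service was not by mail, so no mail extension applies.
From July 12, 2022 through September 13, 2022 inclusive is 64 days; tolling adds 64 days: October 11, 2022 + 64 days = December 14, 2022.
December 14, 2022 is a listed holiday. The next qualifying day is December 15, 2022.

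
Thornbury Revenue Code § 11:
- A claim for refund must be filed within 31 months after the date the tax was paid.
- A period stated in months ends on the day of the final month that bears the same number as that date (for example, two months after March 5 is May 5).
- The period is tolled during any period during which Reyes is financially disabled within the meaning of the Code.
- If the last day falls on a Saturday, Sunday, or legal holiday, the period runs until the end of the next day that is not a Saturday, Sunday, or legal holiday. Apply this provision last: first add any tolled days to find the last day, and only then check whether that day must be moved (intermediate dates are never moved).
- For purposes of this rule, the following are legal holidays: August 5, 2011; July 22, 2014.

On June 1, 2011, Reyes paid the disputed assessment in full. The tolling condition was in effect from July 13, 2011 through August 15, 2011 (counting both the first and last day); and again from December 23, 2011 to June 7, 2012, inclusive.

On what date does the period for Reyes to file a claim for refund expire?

July 23, 2014

31 months after June 1, 2011 is January 1, 2014.
From July 13, 2011 through August 15, 2011 inclusive is 34 days; tolling adds 34 days: January 1, 2014 + 34 days = February 4, 2014.
From December 23, 2011 through June 7, 2012 inclusive is 168 days; tolling adds 168 days: February 4, 2014 + 168 days = July 22, 2014.
July 22, 2014 is a listed holiday. The next qualifying day is July 23, 2014.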